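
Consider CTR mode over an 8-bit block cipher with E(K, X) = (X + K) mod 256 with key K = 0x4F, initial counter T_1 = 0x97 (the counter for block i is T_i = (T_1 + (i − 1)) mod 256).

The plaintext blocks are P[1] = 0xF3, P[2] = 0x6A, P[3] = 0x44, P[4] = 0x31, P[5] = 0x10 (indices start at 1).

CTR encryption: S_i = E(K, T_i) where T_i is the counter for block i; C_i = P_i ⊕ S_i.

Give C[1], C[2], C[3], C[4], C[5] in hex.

C[1]: T = 0x97, S = E(K, T) = 0xE6; 0xF3 ⊕ 0xE6 = 0x15.
C[2]: T = 0x98, S = E(K, T) = 0xE7; 0x6A ⊕ 0xE7 = 0x8D.
C[3]: T = 0x99, S = E(K, T) = 0xE8; 0x44 ⊕ 0xE8 = 0xAC.
C[4]: T = 0x9A, S = E(K, T) = 0xE9; 0x31 ⊕ 0xE9 = 0xD8.
C[5]: T = 0x9B, S = E(K, T) = 0xEA; 0x10 ⊕ 0xEA = 0xFA.

C[1] = 0x15, C[2] = 0x8D, C[3] = 0xAC, C[4] = 0xD8, C[5] = 0xFA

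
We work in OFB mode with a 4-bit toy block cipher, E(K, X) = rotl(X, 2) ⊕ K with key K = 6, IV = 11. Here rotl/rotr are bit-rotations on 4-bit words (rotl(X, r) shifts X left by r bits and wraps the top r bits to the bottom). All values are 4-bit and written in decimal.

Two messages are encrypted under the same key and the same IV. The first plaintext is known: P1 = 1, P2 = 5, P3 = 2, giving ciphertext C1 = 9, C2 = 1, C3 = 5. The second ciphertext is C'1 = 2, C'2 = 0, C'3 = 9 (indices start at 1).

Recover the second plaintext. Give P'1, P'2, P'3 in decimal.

P'1 = 10, P'2 = 4, P'3 = 14

In OFB with a reused IV, both messages share the same keystream S_i, so C_i ⊕ C'_i = P_i ⊕ P'_i and thus P'_i = P_i ⊕ C_i ⊕ C'_i.
P'1: 1 ⊕ 9 ⊕ 2 = 10.
P'2: 5 ⊕ 1 ⊕ 0 = 4.
P'3: 2 ⊕ 5 ⊕ 9 = 14.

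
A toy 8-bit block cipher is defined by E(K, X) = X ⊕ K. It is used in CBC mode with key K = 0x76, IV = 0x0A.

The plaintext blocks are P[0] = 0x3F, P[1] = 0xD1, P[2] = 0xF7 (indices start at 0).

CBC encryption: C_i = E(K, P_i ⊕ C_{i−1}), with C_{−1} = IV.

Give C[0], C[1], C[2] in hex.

C[0]: P[0] ⊕ 0x0A = 0x35; E(K, 0x35) = 0x43.
C[1]: P[1] ⊕ 0x43 = 0x92; E(K, 0x92) = 0xE4.
C[2]: P[2] ⊕ 0xE4 = 0x13; E(K, 0x13) = 0x65.

C[0] = 0x43, C[1] = 0xE4, C[2] = 0x65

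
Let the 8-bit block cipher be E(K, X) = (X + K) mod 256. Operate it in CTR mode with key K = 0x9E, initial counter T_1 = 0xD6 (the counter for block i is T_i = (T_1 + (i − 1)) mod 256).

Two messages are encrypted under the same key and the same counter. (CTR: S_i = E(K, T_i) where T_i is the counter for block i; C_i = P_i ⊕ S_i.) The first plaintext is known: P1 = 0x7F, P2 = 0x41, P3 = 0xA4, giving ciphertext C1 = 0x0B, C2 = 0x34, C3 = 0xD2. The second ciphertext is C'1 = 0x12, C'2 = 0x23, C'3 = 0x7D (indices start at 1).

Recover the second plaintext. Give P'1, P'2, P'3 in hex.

P'1 = 0x66, P'2 = 0x56, P'3 = 0x0B

In CTR with a reused counter, both messages share the same keystream S_i, so C_i ⊕ C'_i = P_i ⊕ P'_i and thus P'_i = P_i ⊕ C_i ⊕ C'_i.
P'1: 0x7F ⊕ 0x0B ⊕ 0x12 = 0x66.
P'2: 0x41 ⊕ 0x34 ⊕ 0x23 = 0x56.
P'3: 0xA4 ⊕ 0xD2 ⊕ 0x7D = 0x0B.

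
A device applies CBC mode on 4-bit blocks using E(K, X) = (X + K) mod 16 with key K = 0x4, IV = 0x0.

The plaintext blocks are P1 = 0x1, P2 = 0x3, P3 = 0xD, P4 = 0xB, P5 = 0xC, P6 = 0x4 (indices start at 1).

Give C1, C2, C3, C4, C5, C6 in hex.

CBC encryption: C_i = E(K, P_i ⊕ C_{i−1}), with C_{0} = IV.
C1: P1 ⊕ 0x0 = 0x1; E(K, 0x1) = 0x5.
C2: P2 ⊕ 0x5 = 0x6; E(K, 0x6) = 0xA.
C3: P3 ⊕ 0xA = 0x7; E(K, 0x7) = 0xB.
C4: P4 ⊕ 0xB = 0x0; E(K, 0x0) = 0x4.
C5: P5 ⊕ 0x4 = 0x8; E(K, 0x8) = 0xC.
C6: P6 ⊕ 0xC = 0x8; E(K, 0x8) = 0xC.

C1 = 0x5, C2 = 0xA, C3 = 0xB, C4 = 0x4, C5 = 0xC, C6 = 0xC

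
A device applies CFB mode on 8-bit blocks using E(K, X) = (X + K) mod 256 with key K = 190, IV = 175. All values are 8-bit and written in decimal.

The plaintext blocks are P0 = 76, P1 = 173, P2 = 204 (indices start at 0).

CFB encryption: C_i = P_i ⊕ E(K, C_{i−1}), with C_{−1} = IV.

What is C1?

C1 = 114

C0: E(K, 175) = 109; 76 ⊕ 109 = 33.
C1: E(K, 33) = 223; 173 ⊕ 223 = 114.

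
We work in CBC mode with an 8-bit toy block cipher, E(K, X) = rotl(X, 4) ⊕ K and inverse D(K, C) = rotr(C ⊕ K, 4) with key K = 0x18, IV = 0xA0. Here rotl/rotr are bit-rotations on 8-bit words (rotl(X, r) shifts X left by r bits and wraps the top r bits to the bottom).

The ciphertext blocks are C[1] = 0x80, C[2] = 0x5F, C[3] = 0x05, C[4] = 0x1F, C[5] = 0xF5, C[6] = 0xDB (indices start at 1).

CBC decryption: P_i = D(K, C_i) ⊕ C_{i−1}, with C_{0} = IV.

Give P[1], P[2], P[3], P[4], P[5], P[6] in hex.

P[1] = 0x29, P[2] = 0xF4, P[3] = 0x8E, P[4] = 0x75, P[5] = 0xC1, P[6] = 0xC9

P[1]: D(K, 0x80) = 0x89; 0x89 ⊕ 0xA0 = 0x29.
P[2]: D(K, 0x5F) = 0x74; 0x74 ⊕ 0x80 = 0xF4.
P[3]: D(K, 0x05) = 0xD1; 0xD1 ⊕ 0x5F = 0x8E.
P[4]: D(K, 0x1F) = 0x70; 0x70 ⊕ 0x05 = 0x75.
P[5]: D(K, 0xF5) = 0xDE; 0xDE ⊕ 0x1F = 0xC1.
P[6]: D(K, 0xDB) = 0x3C; 0x3C ⊕ 0xF5 = 0xC9.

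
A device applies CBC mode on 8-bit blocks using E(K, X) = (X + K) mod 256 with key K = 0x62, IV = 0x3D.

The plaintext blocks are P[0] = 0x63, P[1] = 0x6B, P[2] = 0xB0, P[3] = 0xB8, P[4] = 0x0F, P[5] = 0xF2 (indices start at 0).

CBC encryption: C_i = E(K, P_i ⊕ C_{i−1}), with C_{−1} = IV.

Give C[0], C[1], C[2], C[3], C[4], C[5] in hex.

C[0]: P[0] ⊕ 0x3D = 0x5E; E(K, 0x5E) = 0xC0.
C[1]: P[1] ⊕ 0xC0 = 0xAB; E(K, 0xAB) = 0x0D.
C[2]: P[2] ⊕ 0x0D = 0xBD; E(K, 0xBD) = 0x1F.
C[3]: P[3] ⊕ 0x1F = 0xA7; E(K, 0xA7) = 0x09.
C[4]: P[4] ⊕ 0x09 = 0x06; E(K, 0x06) = 0x68.
C[5]: P[5] ⊕ 0x68 = 0x9A; E(K, 0x9A) = 0xFC.

C[0] = 0xC0, C[1] = 0x0D, C[2] = 0x1F, C[3] = 0x09, C[4] = 0x68, C[5] = 0xFC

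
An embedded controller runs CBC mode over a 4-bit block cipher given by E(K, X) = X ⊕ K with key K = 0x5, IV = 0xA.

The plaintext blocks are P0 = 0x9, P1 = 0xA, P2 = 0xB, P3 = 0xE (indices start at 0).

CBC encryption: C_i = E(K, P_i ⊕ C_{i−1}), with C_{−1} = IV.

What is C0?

C0 = 0x6

C0: P0 ⊕ 0xA = 0x3; E(K, 0x3) = 0x6.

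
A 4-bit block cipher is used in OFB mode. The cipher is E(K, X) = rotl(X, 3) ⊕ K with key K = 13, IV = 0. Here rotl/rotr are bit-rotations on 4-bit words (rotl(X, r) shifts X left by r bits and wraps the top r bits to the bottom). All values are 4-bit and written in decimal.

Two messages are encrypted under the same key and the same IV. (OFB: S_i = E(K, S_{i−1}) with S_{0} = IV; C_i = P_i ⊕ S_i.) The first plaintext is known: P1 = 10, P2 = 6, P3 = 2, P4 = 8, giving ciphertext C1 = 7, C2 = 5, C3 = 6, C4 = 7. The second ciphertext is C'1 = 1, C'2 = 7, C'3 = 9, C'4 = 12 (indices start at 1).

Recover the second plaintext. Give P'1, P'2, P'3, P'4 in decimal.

In OFB with a reused IV, both messages share the same keystream S_i, so C_i ⊕ C'_i = P_i ⊕ P'_i and thus P'_i = P_i ⊕ C_i ⊕ C'_i.
P'1: 10 ⊕ 7 ⊕ 1 = 12.
P'2: 6 ⊕ 5 ⊕ 7 = 4.
P'3: 2 ⊕ 6 ⊕ 9 = 13.
P'4: 8 ⊕ 7 ⊕ 12 = 3.

P'1 = 12, P'2 = 4, P'3 = 13, P'4 = 3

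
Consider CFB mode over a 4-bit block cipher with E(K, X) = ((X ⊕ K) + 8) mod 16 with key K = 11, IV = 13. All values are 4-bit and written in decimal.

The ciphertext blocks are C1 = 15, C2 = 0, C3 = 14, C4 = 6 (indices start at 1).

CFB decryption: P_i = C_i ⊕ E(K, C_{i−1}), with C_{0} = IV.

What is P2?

P2: E(K, 15) = 12; 0 ⊕ 12 = 12.

P2 = 12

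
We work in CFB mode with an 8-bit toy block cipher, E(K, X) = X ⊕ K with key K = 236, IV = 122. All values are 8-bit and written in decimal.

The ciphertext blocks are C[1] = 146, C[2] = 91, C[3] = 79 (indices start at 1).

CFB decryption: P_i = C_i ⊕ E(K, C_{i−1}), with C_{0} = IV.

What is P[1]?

P[1] = 4

P[1]: E(K, 122) = 150; 146 ⊕ 150 = 4.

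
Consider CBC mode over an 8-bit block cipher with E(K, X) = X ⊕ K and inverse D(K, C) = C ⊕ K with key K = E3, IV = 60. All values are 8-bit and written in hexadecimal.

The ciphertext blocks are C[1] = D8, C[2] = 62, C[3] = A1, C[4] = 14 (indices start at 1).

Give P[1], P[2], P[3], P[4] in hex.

P[1] = 5B, P[2] = 59, P[3] = 20, P[4] = 56

CBC decryption: P_i = D(K, C_i) ⊕ C_{i−1}, with C_{0} = IV.
P[1]: D(K, D8) = 3B; 3B ⊕ 60 = 5B.
P[2]: D(K, 62) = 81; 81 ⊕ D8 = 59.
P[3]: D(K, A1) = 42; 42 ⊕ 62 = 20.
P[4]: D(K, 14) = F7; F7 ⊕ A1 = 56.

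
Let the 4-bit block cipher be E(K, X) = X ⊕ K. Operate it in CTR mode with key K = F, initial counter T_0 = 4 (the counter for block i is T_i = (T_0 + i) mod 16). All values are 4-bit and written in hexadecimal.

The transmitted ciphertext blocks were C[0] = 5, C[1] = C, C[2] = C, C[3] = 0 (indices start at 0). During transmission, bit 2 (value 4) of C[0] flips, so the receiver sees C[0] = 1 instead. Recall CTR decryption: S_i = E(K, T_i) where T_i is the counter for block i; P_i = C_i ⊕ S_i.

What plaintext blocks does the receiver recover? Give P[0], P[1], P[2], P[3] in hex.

P[0] = A, P[1] = 6, P[2] = 5, P[3] = 8

Only C[0] changed, to 1. In CTR, a change in C_i flips the same bit in P_i only; the keystream is unaffected. Decrypting the received ciphertext:
P[0]: T = 4, S = E(K, T) = B; 1 ⊕ B = A.
P[1]: T = 5, S = E(K, T) = A; C ⊕ A = 6.
P[2]: T = 6, S = E(K, T) = 9; C ⊕ 9 = 5.
P[3]: T = 7, S = E(K, T) = 8; 0 ⊕ 8 = 8.
Blocks that differ from the original plaintext: P[0].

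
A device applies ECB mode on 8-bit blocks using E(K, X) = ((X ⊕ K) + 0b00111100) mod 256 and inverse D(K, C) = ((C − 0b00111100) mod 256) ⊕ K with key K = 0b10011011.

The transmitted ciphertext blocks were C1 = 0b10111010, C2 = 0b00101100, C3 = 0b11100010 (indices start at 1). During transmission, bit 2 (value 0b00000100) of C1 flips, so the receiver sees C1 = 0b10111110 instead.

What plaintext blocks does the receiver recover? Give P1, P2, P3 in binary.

P1 = 0b00011001, P2 = 0b01101011, P3 = 0b00111101

ECB decryption: P_i = D(K, C_i).
Only C1 changed, to 0b10111110. In ECB, a change in C_i affects only P_i. Decrypting the received ciphertext:
P1: D(K, 0b10111110) = 0b00011001.
P2: D(K, 0b00101100) = 0b01101011.
P3: D(K, 0b11100010) = 0b00111101.
Blocks that differ from the original plaintext: P1.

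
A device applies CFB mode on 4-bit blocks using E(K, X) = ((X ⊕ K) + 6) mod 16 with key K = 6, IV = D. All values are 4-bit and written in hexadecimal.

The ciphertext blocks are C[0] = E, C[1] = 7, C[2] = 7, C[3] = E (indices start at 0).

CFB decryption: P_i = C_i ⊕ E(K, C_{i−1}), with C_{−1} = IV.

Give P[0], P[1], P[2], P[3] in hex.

P[0]: E(K, D) = 1; E ⊕ 1 = F.
P[1]: E(K, E) = E; 7 ⊕ E = 9.
P[2]: E(K, 7) = 7; 7 ⊕ 7 = 0.
P[3]: E(K, 7) = 7; E ⊕ 7 = 9.

P[0] = F, P[1] = 9, P[2] = 0, P[3] = 9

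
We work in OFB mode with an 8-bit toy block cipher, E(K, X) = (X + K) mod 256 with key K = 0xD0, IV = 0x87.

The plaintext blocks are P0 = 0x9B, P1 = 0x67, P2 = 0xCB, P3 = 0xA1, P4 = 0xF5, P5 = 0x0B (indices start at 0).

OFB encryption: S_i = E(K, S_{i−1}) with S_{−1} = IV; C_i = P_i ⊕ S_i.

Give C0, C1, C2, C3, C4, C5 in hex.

C0 = 0xCC, C1 = 0x40, C2 = 0x3C, C3 = 0x66, C4 = 0x62, C5 = 0x6C

C0: S = E(K, 0x87) = 0x57; 0x9B ⊕ 0x57 = 0xCC.
C1: S = E(K, 0x57) = 0x27; 0x67 ⊕ 0x27 = 0x40.
C2: S = E(K, 0x27) = 0xF7; 0xCB ⊕ 0xF7 = 0x3C.
C3: S = E(K, 0xF7) = 0xC7; 0xA1 ⊕ 0xC7 = 0x66.
C4: S = E(K, 0xC7) = 0x97; 0xF5 ⊕ 0x97 = 0x62.
C5: S = E(K, 0x97) = 0x67; 0x0B ⊕ 0x67 = 0x6C.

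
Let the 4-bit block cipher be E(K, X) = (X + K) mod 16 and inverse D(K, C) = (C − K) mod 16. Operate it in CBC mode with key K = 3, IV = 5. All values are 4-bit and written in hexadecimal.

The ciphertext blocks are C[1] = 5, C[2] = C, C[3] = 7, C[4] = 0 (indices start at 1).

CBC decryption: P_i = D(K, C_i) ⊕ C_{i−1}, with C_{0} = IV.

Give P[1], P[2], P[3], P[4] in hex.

P[1]: D(K, 5) = 2; 2 ⊕ 5 = 7.
P[2]: D(K, C) = 9; 9 ⊕ 5 = C.
P[3]: D(K, 7) = 4; 4 ⊕ C = 8.
P[4]: D(K, 0) = D; D ⊕ 7 = A.

P[1] = 7, P[2] = C, P[3] = 8, P[4] = A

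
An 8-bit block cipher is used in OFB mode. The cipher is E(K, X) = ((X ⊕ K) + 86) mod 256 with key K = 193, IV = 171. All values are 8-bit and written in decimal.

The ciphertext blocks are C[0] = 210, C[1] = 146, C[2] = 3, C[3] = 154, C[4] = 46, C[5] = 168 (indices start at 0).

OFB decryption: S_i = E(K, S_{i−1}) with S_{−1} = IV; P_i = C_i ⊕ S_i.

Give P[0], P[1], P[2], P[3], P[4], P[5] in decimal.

P[0] = 18, P[1] = 197, P[2] = 239, P[3] = 25, P[4] = 182, P[5] = 7

P[0]: S = E(K, 171) = 192; 210 ⊕ 192 = 18.
P[1]: S = E(K, 192) = 87; 146 ⊕ 87 = 197.
P[2]: S = E(K, 87) = 236; 3 ⊕ 236 = 239.
P[3]: S = E(K, 236) = 131; 154 ⊕ 131 = 25.
P[4]: S = E(K, 131) = 152; 46 ⊕ 152 = 182.
P[5]: S = E(K, 152) = 175; 168 ⊕ 175 = 7.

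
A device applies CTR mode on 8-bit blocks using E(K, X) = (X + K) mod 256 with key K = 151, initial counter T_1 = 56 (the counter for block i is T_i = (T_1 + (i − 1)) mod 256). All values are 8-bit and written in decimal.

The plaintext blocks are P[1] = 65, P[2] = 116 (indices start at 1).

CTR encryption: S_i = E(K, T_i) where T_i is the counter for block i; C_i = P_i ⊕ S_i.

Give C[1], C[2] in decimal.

C[1]: T = 56, S = E(K, T) = 207; 65 ⊕ 207 = 142.
C[2]: T = 57, S = E(K, T) = 208; 116 ⊕ 208 = 164.

C[1] = 142, C[2] = 164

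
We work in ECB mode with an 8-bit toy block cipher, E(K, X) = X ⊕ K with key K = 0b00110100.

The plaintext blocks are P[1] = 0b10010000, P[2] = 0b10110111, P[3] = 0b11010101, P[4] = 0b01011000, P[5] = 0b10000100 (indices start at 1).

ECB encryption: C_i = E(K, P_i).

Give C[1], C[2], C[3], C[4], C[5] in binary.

C[1] = 0b10100100, C[2] = 0b10000011, C[3] = 0b11100001, C[4] = 0b01101100, C[5] = 0b10110000

C[1]: E(K, 0b10010000) = 0b10100100.
C[2]: E(K, 0b10110111) = 0b10000011.
C[3]: E(K, 0b11010101) = 0b11100001.
C[4]: E(K, 0b01011000) = 0b01101100.
C[5]: E(K, 0b10000100) = 0b10110000.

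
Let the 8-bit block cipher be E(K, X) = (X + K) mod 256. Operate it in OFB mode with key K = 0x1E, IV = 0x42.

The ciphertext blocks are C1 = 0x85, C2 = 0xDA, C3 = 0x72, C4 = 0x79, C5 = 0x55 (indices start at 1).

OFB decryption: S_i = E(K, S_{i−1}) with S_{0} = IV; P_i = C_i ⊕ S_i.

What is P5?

P5 = 0x8D

P1: S = E(K, 0x42) = 0x60; 0x85 ⊕ 0x60 = 0xE5.
P2: S = E(K, 0x60) = 0x7E; 0xDA ⊕ 0x7E = 0xA4.
P3: S = E(K, 0x7E) = 0x9C; 0x72 ⊕ 0x9C = 0xEE.
P4: S = E(K, 0x9C) = 0xBA; 0x79 ⊕ 0xBA = 0xC3.
P5: S = E(K, 0xBA) = 0xD8; 0x55 ⊕ 0xD8 = 0x8D.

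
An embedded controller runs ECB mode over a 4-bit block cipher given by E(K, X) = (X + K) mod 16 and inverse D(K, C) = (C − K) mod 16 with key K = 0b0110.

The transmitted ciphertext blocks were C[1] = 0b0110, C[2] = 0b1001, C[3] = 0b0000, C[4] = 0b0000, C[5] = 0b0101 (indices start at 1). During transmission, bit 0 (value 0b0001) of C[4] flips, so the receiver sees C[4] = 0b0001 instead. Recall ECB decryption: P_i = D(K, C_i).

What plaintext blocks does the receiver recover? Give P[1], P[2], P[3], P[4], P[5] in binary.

Only C[4] changed, to 0b0001. In ECB, a change in C_i affects only P_i. Decrypting the received ciphertext:
P[1]: D(K, 0b0110) = 0b0000.
P[2]: D(K, 0b1001) = 0b0011.
P[3]: D(K, 0b0000) = 0b1010.
P[4]: D(K, 0b0001) = 0b1011.
P[5]: D(K, 0b0101) = 0b1111.
Blocks that differ from the original plaintext: P[4].

P[1] = 0b0000, P[2] = 0b0011, P[3] = 0b1010, P[4] = 0b1011, P[5] = 0b1111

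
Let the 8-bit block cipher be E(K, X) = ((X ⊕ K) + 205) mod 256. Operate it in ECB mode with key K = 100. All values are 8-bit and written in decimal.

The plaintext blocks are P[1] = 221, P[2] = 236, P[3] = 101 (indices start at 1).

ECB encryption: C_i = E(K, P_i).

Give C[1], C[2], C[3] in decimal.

C[1] = 134, C[2] = 85, C[3] = 206

C[1]: E(K, 221) = 134.
C[2]: E(K, 236) = 85.
C[3]: E(K, 101) = 206.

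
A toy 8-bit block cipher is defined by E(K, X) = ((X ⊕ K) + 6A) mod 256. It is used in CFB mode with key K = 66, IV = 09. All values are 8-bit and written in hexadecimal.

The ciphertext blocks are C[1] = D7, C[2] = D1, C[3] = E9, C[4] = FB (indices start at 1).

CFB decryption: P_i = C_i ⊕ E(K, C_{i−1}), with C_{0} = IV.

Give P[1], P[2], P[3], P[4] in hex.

P[1] = 0E, P[2] = CA, P[3] = C8, P[4] = 02

P[1]: E(K, 09) = D9; D7 ⊕ D9 = 0E.
P[2]: E(K, D7) = 1B; D1 ⊕ 1B = CA.
P[3]: E(K, D1) = 21; E9 ⊕ 21 = C8.
P[4]: E(K, E9) = F9; FB ⊕ F9 = 02.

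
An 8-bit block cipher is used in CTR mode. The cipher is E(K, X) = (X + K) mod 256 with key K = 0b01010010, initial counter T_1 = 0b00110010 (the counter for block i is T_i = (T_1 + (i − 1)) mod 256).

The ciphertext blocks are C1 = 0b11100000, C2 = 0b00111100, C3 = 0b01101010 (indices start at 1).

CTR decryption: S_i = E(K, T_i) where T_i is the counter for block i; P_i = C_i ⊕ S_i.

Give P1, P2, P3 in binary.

P1 = 0b01100100, P2 = 0b10111001, P3 = 0b11101100

P1: T = 0b00110010, S = E(K, T) = 0b10000100; 0b11100000 ⊕ 0b10000100 = 0b01100100.
P2: T = 0b00110011, S = E(K, T) = 0b10000101; 0b00111100 ⊕ 0b10000101 = 0b10111001.
P3: T = 0b00110100, S = E(K, T) = 0b10000110; 0b01101010 ⊕ 0b10000110 = 0b11101100.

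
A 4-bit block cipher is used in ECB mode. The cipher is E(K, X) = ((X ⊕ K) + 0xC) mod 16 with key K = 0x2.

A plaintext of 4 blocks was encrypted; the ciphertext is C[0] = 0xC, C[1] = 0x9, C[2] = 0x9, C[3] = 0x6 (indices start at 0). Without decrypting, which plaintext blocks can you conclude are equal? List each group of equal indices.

ECB encrypts each block independently with the same key, so equal ciphertext blocks imply equal plaintext blocks.
C[1] = C[2] = 0x9, so P[1] = P[2].

P[1] = P[2]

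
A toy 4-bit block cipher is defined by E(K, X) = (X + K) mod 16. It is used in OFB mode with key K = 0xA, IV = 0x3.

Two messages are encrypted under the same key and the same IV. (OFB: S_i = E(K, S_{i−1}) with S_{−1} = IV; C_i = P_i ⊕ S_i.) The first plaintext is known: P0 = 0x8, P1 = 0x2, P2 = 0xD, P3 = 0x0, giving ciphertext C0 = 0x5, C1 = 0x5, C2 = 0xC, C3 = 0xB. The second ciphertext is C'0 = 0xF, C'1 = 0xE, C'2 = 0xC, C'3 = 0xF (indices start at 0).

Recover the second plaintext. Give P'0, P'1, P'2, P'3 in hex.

In OFB with a reused IV, both messages share the same keystream S_i, so C_i ⊕ C'_i = P_i ⊕ P'_i and thus P'_i = P_i ⊕ C_i ⊕ C'_i.
P'0: 0x8 ⊕ 0x5 ⊕ 0xF = 0x2.
P'1: 0x2 ⊕ 0x5 ⊕ 0xE = 0x9.
P'2: 0xD ⊕ 0xC ⊕ 0xC = 0xD.
P'3: 0x0 ⊕ 0xB ⊕ 0xF = 0x4.

P'0 = 0x2, P'1 = 0x9, P'2 = 0xD, P'3 = 0x4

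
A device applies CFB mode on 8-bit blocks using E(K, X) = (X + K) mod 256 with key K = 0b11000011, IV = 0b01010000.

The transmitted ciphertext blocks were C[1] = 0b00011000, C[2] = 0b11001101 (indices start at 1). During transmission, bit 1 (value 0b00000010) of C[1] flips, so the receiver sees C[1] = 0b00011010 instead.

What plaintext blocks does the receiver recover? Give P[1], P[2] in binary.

CFB decryption: P_i = C_i ⊕ E(K, C_{i−1}), with C_{0} = IV.
Only C[1] changed, to 0b00011010. In CFB, a change in C_i flips the same bit in P_i and garbles P_{i+1}. Decrypting the received ciphertext:
P[1]: E(K, 0b01010000) = 0b00010011; 0b00011010 ⊕ 0b00010011 = 0b00001001.
P[2]: E(K, 0b00011010) = 0b11011101; 0b11001101 ⊕ 0b11011101 = 0b00010000.
Blocks that differ from the original plaintext: P[1], P[2].

P[1] = 0b00001001, P[2] = 0b00010000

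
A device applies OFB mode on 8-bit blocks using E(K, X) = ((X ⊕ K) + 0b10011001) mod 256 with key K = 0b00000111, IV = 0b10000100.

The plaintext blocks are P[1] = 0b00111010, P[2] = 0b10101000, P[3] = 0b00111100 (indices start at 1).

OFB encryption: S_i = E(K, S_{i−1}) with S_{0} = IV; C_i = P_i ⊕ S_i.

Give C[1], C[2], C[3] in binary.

C[1] = 0b00100110, C[2] = 0b00011100, C[3] = 0b01110000

C[1]: S = E(K, 0b10000100) = 0b00011100; 0b00111010 ⊕ 0b00011100 = 0b00100110.
C[2]: S = E(K, 0b00011100) = 0b10110100; 0b10101000 ⊕ 0b10110100 = 0b00011100.
C[3]: S = E(K, 0b10110100) = 0b01001100; 0b00111100 ⊕ 0b01001100 = 0b01110000.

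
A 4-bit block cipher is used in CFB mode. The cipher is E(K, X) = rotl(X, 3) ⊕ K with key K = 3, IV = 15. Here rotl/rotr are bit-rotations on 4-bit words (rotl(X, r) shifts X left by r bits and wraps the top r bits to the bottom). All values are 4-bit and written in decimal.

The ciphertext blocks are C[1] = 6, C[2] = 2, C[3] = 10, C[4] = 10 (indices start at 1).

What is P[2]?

CFB decryption: P_i = C_i ⊕ E(K, C_{i−1}), with C_{0} = IV.
P[2]: E(K, 6) = 0; 2 ⊕ 0 = 2.

P[2] = 2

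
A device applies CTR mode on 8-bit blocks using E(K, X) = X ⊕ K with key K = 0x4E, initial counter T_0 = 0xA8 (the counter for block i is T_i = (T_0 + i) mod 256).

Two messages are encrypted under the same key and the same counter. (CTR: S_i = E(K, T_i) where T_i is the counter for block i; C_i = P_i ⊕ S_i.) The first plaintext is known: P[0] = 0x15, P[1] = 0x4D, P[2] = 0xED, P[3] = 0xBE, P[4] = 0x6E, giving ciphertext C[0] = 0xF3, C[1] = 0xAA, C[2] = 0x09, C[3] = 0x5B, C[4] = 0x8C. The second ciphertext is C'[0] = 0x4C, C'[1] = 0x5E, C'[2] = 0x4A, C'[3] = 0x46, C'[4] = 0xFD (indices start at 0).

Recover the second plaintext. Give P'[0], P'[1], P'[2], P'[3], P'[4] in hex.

In CTR with a reused counter, both messages share the same keystream S_i, so C_i ⊕ C'_i = P_i ⊕ P'_i and thus P'_i = P_i ⊕ C_i ⊕ C'_i.
P'[0]: 0x15 ⊕ 0xF3 ⊕ 0x4C = 0xAA.
P'[1]: 0x4D ⊕ 0xAA ⊕ 0x5E = 0xB9.
P'[2]: 0xED ⊕ 0x09 ⊕ 0x4A = 0xAE.
P'[3]: 0xBE ⊕ 0x5B ⊕ 0x46 = 0xA3.
P'[4]: 0x6E ⊕ 0x8C ⊕ 0xFD = 0x1F.

P'[0] = 0xAA, P'[1] = 0xB9, P'[2] = 0xAE, P'[3] = 0xA3, P'[4] = 0x1F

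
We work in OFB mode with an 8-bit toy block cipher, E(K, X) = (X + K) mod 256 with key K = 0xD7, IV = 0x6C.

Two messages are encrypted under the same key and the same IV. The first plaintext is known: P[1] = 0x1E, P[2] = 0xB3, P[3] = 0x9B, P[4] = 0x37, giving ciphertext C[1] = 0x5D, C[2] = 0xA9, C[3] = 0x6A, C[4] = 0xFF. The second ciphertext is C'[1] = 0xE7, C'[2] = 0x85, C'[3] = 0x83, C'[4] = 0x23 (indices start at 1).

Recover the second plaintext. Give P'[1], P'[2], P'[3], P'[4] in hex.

In OFB with a reused IV, both messages share the same keystream S_i, so C_i ⊕ C'_i = P_i ⊕ P'_i and thus P'_i = P_i ⊕ C_i ⊕ C'_i.
P'[1]: 0x1E ⊕ 0x5D ⊕ 0xE7 = 0xA4.
P'[2]: 0xB3 ⊕ 0xA9 ⊕ 0x85 = 0x9F.
P'[3]: 0x9B ⊕ 0x6A ⊕ 0x83 = 0x72.
P'[4]: 0x37 ⊕ 0xFF ⊕ 0x23 = 0xEB.

P'[1] = 0xA4, P'[2] = 0x9F, P'[3] = 0x72, P'[4] = 0xEB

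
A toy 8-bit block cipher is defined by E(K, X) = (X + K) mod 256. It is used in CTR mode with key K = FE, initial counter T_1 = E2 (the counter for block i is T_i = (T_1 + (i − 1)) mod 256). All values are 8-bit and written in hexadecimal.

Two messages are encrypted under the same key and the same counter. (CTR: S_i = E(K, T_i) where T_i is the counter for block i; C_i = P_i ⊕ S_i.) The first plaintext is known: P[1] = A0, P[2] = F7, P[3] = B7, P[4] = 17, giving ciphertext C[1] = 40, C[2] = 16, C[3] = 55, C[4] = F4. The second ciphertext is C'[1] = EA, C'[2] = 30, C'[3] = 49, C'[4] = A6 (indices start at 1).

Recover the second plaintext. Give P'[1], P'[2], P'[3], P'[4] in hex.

In CTR with a reused counter, both messages share the same keystream S_i, so C_i ⊕ C'_i = P_i ⊕ P'_i and thus P'_i = P_i ⊕ C_i ⊕ C'_i.
P'[1]: A0 ⊕ 40 ⊕ EA = 0A.
P'[2]: F7 ⊕ 16 ⊕ 30 = D1.
P'[3]: B7 ⊕ 55 ⊕ 49 = AB.
P'[4]: 17 ⊕ F4 ⊕ A6 = 45.

P'[1] = 0A, P'[2] = D1, P'[3] = AB, P'[4] = 45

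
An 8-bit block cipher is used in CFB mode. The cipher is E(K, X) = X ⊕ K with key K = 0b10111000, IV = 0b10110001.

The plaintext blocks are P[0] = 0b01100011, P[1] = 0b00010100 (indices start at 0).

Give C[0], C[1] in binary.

CFB encryption: C_i = P_i ⊕ E(K, C_{i−1}), with C_{−1} = IV.
C[0]: E(K, 0b10110001) = 0b00001001; 0b01100011 ⊕ 0b00001001 = 0b01101010.
C[1]: E(K, 0b01101010) = 0b11010010; 0b00010100 ⊕ 0b11010010 = 0b11000110.

C[0] = 0b01101010, C[1] = 0b11000110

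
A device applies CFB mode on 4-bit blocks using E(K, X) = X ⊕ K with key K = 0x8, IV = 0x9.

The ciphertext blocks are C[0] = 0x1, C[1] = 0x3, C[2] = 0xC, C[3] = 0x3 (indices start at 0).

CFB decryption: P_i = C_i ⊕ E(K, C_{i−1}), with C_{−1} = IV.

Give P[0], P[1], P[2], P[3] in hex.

P[0]: E(K, 0x9) = 0x1; 0x1 ⊕ 0x1 = 0x0.
P[1]: E(K, 0x1) = 0x9; 0x3 ⊕ 0x9 = 0xA.
P[2]: E(K, 0x3) = 0xB; 0xC ⊕ 0xB = 0x7.
P[3]: E(K, 0xC) = 0x4; 0x3 ⊕ 0x4 = 0x7.

P[0] = 0x0, P[1] = 0xA, P[2] = 0x7, P[3] = 0x7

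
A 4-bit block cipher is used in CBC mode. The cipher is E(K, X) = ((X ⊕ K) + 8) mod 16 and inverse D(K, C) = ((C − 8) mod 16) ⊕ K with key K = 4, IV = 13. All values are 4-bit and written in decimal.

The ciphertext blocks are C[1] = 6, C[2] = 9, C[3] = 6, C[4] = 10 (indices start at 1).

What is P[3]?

CBC decryption: P_i = D(K, C_i) ⊕ C_{i−1}, with C_{0} = IV.
P[3]: D(K, 6) = 10; 10 ⊕ 9 = 3.

P[3] = 3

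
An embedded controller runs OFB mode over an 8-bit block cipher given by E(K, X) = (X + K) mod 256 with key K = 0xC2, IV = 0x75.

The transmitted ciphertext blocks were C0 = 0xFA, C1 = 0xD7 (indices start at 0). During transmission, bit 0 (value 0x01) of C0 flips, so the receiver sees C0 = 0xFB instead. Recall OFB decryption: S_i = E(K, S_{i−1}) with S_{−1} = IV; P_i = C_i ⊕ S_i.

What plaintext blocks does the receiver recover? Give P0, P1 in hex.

Only C0 changed, to 0xFB. In OFB, a change in C_i flips the same bit in P_i only; the keystream is unaffected. Decrypting the received ciphertext:
P0: S = E(K, 0x75) = 0x37; 0xFB ⊕ 0x37 = 0xCC.
P1: S = E(K, 0x37) = 0xF9; 0xD7 ⊕ 0xF9 = 0x2E.
Blocks that differ from the original plaintext: P0.

P0 = 0xCC, P1 = 0x2E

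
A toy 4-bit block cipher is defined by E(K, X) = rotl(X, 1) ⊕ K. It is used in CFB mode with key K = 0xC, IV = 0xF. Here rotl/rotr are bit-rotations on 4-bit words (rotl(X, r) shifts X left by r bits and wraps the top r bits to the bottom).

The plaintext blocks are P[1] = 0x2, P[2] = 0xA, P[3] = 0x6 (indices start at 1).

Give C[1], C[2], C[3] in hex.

CFB encryption: C_i = P_i ⊕ E(K, C_{i−1}), with C_{0} = IV.
C[1]: E(K, 0xF) = 0x3; 0x2 ⊕ 0x3 = 0x1.
C[2]: E(K, 0x1) = 0xE; 0xA ⊕ 0xE = 0x4.
C[3]: E(K, 0x4) = 0x4; 0x6 ⊕ 0x4 = 0x2.

C[1] = 0x1, C[2] = 0x4, C[3] = 0x2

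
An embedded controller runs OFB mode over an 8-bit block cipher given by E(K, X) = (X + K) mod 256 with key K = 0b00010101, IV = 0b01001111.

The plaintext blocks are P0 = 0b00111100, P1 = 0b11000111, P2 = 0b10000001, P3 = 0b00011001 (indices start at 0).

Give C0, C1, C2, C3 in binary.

C0 = 0b01011000, C1 = 0b10111110, C2 = 0b00001111, C3 = 0b10111010

OFB encryption: S_i = E(K, S_{i−1}) with S_{−1} = IV; C_i = P_i ⊕ S_i.
C0: S = E(K, 0b01001111) = 0b01100100; 0b00111100 ⊕ 0b01100100 = 0b01011000.
C1: S = E(K, 0b01100100) = 0b01111001; 0b11000111 ⊕ 0b01111001 = 0b10111110.
C2: S = E(K, 0b01111001) = 0b10001110; 0b10000001 ⊕ 0b10001110 = 0b00001111.
C3: S = E(K, 0b10001110) = 0b10100011; 0b00011001 ⊕ 0b10100011 = 0b10111010.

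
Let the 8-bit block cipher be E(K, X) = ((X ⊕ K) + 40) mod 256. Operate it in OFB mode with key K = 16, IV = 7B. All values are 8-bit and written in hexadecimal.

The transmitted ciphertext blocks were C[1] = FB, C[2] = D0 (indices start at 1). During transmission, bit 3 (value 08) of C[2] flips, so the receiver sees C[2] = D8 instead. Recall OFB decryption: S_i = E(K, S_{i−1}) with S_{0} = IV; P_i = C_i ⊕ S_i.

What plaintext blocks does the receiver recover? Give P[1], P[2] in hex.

P[1] = 56, P[2] = 23

Only C[2] changed, to D8. In OFB, a change in C_i flips the same bit in P_i only; the keystream is unaffected. Decrypting the received ciphertext:
P[1]: S = E(K, 7B) = AD; FB ⊕ AD = 56.
P[2]: S = E(K, AD) = FB; D8 ⊕ FB = 23.
Blocks that differ from the original plaintext: P[2].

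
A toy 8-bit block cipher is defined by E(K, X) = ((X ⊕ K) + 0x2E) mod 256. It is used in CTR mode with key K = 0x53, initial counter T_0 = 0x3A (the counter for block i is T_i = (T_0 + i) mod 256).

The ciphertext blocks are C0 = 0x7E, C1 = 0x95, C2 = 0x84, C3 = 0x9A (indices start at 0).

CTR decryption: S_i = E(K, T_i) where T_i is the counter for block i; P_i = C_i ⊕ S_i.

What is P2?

P2 = 0x19

P2: T = 0x3C, S = E(K, T) = 0x9D; 0x84 ⊕ 0x9D = 0x19.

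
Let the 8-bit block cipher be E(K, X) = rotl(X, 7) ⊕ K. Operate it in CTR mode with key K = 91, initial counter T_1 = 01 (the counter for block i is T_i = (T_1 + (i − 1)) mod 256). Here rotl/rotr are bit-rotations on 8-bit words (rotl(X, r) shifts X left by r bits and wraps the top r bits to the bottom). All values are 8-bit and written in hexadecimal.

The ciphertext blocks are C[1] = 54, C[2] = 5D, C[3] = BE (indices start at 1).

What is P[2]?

P[2] = CD

CTR decryption: S_i = E(K, T_i) where T_i is the counter for block i; P_i = C_i ⊕ S_i.
P[2]: T = 02, S = E(K, T) = 90; 5D ⊕ 90 = CD.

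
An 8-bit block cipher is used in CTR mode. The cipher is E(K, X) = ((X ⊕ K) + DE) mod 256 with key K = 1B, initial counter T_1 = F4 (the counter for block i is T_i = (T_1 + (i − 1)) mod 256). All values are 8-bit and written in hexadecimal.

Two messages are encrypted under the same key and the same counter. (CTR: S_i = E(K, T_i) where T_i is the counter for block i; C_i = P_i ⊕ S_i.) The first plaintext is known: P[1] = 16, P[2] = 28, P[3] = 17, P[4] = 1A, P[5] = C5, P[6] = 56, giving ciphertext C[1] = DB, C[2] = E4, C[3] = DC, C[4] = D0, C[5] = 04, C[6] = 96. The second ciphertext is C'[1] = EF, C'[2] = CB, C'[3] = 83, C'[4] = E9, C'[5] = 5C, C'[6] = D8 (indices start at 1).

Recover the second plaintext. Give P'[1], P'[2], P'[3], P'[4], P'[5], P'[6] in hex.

In CTR with a reused counter, both messages share the same keystream S_i, so C_i ⊕ C'_i = P_i ⊕ P'_i and thus P'_i = P_i ⊕ C_i ⊕ C'_i.
P'[1]: 16 ⊕ DB ⊕ EF = 22.
P'[2]: 28 ⊕ E4 ⊕ CB = 07.
P'[3]: 17 ⊕ DC ⊕ 83 = 48.
P'[4]: 1A ⊕ D0 ⊕ E9 = 23.
P'[5]: C5 ⊕ 04 ⊕ 5C = 9D.
P'[6]: 56 ⊕ 96 ⊕ D8 = 18.

P'[1] = 22, P'[2] = 07, P'[3] = 48, P'[4] = 23, P'[5] = 9D, P'[6] = 18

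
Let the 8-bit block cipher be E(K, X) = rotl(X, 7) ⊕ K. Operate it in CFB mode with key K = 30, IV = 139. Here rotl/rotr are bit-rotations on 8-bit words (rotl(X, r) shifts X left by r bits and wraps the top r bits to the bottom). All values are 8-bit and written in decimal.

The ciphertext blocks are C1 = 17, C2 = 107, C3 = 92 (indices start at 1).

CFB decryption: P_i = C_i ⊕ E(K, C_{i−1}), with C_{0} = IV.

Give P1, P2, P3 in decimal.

P1 = 202, P2 = 253, P3 = 247

P1: E(K, 139) = 219; 17 ⊕ 219 = 202.
P2: E(K, 17) = 150; 107 ⊕ 150 = 253.
P3: E(K, 107) = 171; 92 ⊕ 171 = 247.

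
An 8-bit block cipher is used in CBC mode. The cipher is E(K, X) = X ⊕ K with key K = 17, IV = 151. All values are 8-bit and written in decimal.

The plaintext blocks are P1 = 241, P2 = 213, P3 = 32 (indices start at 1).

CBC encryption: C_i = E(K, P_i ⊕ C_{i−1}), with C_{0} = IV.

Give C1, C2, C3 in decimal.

C1 = 119, C2 = 179, C3 = 130

C1: P1 ⊕ 151 = 102; E(K, 102) = 119.
C2: P2 ⊕ 119 = 162; E(K, 162) = 179.
C3: P3 ⊕ 179 = 147; E(K, 147) = 130.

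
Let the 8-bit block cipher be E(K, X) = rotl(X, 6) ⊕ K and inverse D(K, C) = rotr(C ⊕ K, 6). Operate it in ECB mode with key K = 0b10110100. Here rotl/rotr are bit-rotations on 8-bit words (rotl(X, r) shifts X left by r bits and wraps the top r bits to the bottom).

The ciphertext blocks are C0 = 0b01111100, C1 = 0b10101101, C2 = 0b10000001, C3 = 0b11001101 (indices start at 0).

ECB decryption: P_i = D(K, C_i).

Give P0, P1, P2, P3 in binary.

P0: D(K, 0b01111100) = 0b00100011.
P1: D(K, 0b10101101) = 0b01100100.
P2: D(K, 0b10000001) = 0b11010100.
P3: D(K, 0b11001101) = 0b11100101.

P0 = 0b00100011, P1 = 0b01100100, P2 = 0b11010100, P3 = 0b11100101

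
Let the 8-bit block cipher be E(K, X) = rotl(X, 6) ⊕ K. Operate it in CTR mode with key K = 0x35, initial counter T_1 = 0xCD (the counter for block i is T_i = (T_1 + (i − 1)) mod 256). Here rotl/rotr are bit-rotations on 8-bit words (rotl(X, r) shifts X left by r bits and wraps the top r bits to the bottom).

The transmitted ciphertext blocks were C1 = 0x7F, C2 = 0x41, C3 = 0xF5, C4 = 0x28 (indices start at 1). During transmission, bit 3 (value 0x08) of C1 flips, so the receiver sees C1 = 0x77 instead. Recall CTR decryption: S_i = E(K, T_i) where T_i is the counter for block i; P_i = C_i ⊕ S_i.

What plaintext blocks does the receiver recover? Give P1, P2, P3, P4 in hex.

Only C1 changed, to 0x77. In CTR, a change in C_i flips the same bit in P_i only; the keystream is unaffected. Decrypting the received ciphertext:
P1: T = 0xCD, S = E(K, T) = 0x46; 0x77 ⊕ 0x46 = 0x31.
P2: T = 0xCE, S = E(K, T) = 0x86; 0x41 ⊕ 0x86 = 0xC7.
P3: T = 0xCF, S = E(K, T) = 0xC6; 0xF5 ⊕ 0xC6 = 0x33.
P4: T = 0xD0, S = E(K, T) = 0x01; 0x28 ⊕ 0x01 = 0x29.
Blocks that differ from the original plaintext: P1.

P1 = 0x31, P2 = 0xC7, P3 = 0x33, P4 = 0x29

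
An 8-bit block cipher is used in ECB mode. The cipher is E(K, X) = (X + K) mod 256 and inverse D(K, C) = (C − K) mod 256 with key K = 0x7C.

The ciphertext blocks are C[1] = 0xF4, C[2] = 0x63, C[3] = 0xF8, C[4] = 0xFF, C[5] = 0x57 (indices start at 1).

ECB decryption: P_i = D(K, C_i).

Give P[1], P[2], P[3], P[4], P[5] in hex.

P[1]: D(K, 0xF4) = 0x78.
P[2]: D(K, 0x63) = 0xE7.
P[3]: D(K, 0xF8) = 0x7C.
P[4]: D(K, 0xFF) = 0x83.
P[5]: D(K, 0x57) = 0xDB.

P[1] = 0x78, P[2] = 0xE7, P[3] = 0x7C, P[4] = 0x83, P[5] = 0xDB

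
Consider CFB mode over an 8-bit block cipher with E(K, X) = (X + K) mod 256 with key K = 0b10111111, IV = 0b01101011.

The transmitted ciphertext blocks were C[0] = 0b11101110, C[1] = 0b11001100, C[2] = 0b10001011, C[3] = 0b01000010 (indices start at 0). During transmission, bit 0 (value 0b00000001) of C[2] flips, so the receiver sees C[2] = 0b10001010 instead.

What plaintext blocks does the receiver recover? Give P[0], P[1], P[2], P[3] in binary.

CFB decryption: P_i = C_i ⊕ E(K, C_{i−1}), with C_{−1} = IV.
Only C[2] changed, to 0b10001010. In CFB, a change in C_i flips the same bit in P_i and garbles P_{i+1}. Decrypting the received ciphertext:
P[0]: E(K, 0b01101011) = 0b00101010; 0b11101110 ⊕ 0b00101010 = 0b11000100.
P[1]: E(K, 0b11101110) = 0b10101101; 0b11001100 ⊕ 0b10101101 = 0b01100001.
P[2]: E(K, 0b11001100) = 0b10001011; 0b10001010 ⊕ 0b10001011 = 0b00000001.
P[3]: E(K, 0b10001010) = 0b01001001; 0b01000010 ⊕ 0b01001001 = 0b00001011.
Blocks that differ from the original plaintext: P[2], P[3].

P[0] = 0b11000100, P[1] = 0b01100001, P[2] = 0b00000001, P[3] = 0b00001011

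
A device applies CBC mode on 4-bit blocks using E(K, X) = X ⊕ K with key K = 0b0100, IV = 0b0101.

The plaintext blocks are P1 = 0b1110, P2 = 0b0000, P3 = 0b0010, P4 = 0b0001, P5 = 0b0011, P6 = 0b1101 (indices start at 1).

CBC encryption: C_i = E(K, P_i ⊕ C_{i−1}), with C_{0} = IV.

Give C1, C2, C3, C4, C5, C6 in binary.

C1 = 0b1111, C2 = 0b1011, C3 = 0b1101, C4 = 0b1000, C5 = 0b1111, C6 = 0b0110

C1: P1 ⊕ 0b0101 = 0b1011; E(K, 0b1011) = 0b1111.
C2: P2 ⊕ 0b1111 = 0b1111; E(K, 0b1111) = 0b1011.
C3: P3 ⊕ 0b1011 = 0b1001; E(K, 0b1001) = 0b1101.
C4: P4 ⊕ 0b1101 = 0b1100; E(K, 0b1100) = 0b1000.
C5: P5 ⊕ 0b1000 = 0b1011; E(K, 0b1011) = 0b1111.
C6: P6 ⊕ 0b1111 = 0b0010; E(K, 0b0010) = 0b0110.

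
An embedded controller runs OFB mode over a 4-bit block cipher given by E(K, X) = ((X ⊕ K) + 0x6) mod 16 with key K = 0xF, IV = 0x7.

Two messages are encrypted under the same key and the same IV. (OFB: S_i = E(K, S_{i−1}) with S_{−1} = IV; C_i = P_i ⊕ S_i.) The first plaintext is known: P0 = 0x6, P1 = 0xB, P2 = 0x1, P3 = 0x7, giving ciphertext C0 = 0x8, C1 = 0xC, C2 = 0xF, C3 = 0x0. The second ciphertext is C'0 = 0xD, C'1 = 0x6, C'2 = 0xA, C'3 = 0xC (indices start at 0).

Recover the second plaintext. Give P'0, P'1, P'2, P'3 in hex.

P'0 = 0x3, P'1 = 0x1, P'2 = 0x4, P'3 = 0xB

In OFB with a reused IV, both messages share the same keystream S_i, so C_i ⊕ C'_i = P_i ⊕ P'_i and thus P'_i = P_i ⊕ C_i ⊕ C'_i.
P'0: 0x6 ⊕ 0x8 ⊕ 0xD = 0x3.
P'1: 0xB ⊕ 0xC ⊕ 0x6 = 0x1.
P'2: 0x1 ⊕ 0xF ⊕ 0xA = 0x4.
P'3: 0x7 ⊕ 0x0 ⊕ 0xC = 0xB.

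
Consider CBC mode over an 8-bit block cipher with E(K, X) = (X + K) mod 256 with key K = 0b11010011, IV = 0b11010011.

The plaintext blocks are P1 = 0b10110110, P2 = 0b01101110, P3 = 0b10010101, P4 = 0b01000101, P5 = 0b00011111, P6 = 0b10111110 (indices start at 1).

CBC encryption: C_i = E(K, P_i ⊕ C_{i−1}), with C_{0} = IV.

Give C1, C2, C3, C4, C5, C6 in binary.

C1: P1 ⊕ 0b11010011 = 0b01100101; E(K, 0b01100101) = 0b00111000.
C2: P2 ⊕ 0b00111000 = 0b01010110; E(K, 0b01010110) = 0b00101001.
C3: P3 ⊕ 0b00101001 = 0b10111100; E(K, 0b10111100) = 0b10001111.
C4: P4 ⊕ 0b10001111 = 0b11001010; E(K, 0b11001010) = 0b10011101.
C5: P5 ⊕ 0b10011101 = 0b10000010; E(K, 0b10000010) = 0b01010101.
C6: P6 ⊕ 0b01010101 = 0b11101011; E(K, 0b11101011) = 0b10111110.

C1 = 0b00111000, C2 = 0b00101001, C3 = 0b10001111, C4 = 0b10011101, C5 = 0b01010101, C6 = 0b10111110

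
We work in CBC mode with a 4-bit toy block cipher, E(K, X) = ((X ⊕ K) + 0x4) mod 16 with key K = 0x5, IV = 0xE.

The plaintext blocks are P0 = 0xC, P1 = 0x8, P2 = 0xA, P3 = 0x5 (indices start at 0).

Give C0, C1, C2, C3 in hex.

C0 = 0xB, C1 = 0xA, C2 = 0x9, C3 = 0xD

CBC encryption: C_i = E(K, P_i ⊕ C_{i−1}), with C_{−1} = IV.
C0: P0 ⊕ 0xE = 0x2; E(K, 0x2) = 0xB.
C1: P1 ⊕ 0xB = 0x3; E(K, 0x3) = 0xA.
C2: P2 ⊕ 0xA = 0x0; E(K, 0x0) = 0x9.
C3: P3 ⊕ 0x9 = 0xC; E(K, 0xC) = 0xD.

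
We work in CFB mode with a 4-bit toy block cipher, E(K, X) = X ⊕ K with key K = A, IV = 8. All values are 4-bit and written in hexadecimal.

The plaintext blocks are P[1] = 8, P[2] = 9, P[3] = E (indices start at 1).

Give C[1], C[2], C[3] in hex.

CFB encryption: C_i = P_i ⊕ E(K, C_{i−1}), with C_{0} = IV.
C[1]: E(K, 8) = 2; 8 ⊕ 2 = A.
C[2]: E(K, A) = 0; 9 ⊕ 0 = 9.
C[3]: E(K, 9) = 3; E ⊕ 3 = D.

C[1] = A, C[2] = 9, C[3] = D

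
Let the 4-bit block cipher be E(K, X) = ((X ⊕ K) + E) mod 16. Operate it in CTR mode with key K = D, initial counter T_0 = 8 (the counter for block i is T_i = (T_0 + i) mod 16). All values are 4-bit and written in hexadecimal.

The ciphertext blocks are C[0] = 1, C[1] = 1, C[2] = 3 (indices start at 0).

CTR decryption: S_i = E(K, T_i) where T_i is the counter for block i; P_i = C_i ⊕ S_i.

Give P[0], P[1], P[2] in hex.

P[0] = 2, P[1] = 3, P[2] = 6

P[0]: T = 8, S = E(K, T) = 3; 1 ⊕ 3 = 2.
P[1]: T = 9, S = E(K, T) = 2; 1 ⊕ 2 = 3.
P[2]: T = A, S = E(K, T) = 5; 3 ⊕ 5 = 6.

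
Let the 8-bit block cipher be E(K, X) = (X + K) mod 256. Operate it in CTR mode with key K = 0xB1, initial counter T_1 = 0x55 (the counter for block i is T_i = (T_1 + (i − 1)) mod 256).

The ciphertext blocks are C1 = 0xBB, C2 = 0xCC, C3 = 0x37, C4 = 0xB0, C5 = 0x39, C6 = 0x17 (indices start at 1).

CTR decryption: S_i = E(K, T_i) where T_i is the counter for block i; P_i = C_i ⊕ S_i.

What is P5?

P5 = 0x33

P5: T = 0x59, S = E(K, T) = 0x0A; 0x39 ⊕ 0x0A = 0x33.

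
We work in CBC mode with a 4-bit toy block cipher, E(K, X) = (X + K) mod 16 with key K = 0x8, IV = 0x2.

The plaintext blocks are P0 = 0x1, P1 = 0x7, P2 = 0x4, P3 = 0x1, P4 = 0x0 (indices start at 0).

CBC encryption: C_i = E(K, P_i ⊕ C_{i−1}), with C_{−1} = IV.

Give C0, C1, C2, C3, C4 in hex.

C0: P0 ⊕ 0x2 = 0x3; E(K, 0x3) = 0xB.
C1: P1 ⊕ 0xB = 0xC; E(K, 0xC) = 0x4.
C2: P2 ⊕ 0x4 = 0x0; E(K, 0x0) = 0x8.
C3: P3 ⊕ 0x8 = 0x9; E(K, 0x9) = 0x1.
C4: P4 ⊕ 0x1 = 0x1; E(K, 0x1) = 0x9.

C0 = 0xB, C1 = 0x4, C2 = 0x8, C3 = 0x1, C4 = 0x9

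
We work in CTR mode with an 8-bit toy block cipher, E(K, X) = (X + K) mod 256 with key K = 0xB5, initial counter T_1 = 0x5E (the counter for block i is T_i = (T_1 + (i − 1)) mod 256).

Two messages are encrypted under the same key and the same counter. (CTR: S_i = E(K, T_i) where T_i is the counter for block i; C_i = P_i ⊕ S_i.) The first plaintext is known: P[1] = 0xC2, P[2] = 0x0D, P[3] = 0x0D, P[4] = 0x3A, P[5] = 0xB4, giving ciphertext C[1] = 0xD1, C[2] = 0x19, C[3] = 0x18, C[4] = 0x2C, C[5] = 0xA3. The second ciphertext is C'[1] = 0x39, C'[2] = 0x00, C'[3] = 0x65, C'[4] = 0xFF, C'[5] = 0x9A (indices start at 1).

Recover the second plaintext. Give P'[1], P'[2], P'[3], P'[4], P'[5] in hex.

P'[1] = 0x2A, P'[2] = 0x14, P'[3] = 0x70, P'[4] = 0xE9, P'[5] = 0x8D

In CTR with a reused counter, both messages share the same keystream S_i, so C_i ⊕ C'_i = P_i ⊕ P'_i and thus P'_i = P_i ⊕ C_i ⊕ C'_i.
P'[1]: 0xC2 ⊕ 0xD1 ⊕ 0x39 = 0x2A.
P'[2]: 0x0D ⊕ 0x19 ⊕ 0x00 = 0x14.
P'[3]: 0x0D ⊕ 0x18 ⊕ 0x65 = 0x70.
P'[4]: 0x3A ⊕ 0x2C ⊕ 0xFF = 0xE9.
P'[5]: 0xB4 ⊕ 0xA3 ⊕ 0x9A = 0x8D.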